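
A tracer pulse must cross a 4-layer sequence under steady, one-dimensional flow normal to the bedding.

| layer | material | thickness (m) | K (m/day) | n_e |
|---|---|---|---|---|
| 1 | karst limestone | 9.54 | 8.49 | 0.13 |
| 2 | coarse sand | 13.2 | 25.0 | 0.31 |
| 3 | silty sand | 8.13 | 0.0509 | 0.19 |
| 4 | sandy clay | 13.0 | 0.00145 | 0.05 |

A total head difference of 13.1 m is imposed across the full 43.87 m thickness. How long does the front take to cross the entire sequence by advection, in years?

With flow normal to the layers, continuity requires the same specific discharge q through every layer.
Σ(b_i/K_i) = 9.54/8.49 + 13.2/25.0 + 8.13/0.0509 + 13.0/0.00145 = 9127 d.
q = Δh / Σ(b_i/K_i) = 13.1 / 9127 = 0.001435 m/day.
In each layer the seepage velocity is v_i = q/n_i, so the layer transit time is t_i = b_i·n_i / q:
  layer 1 (karst limestone): t_1 = 9.54 × 0.13 / 0.001435 = 864.1 d
  layer 2 (coarse sand): t_2 = 13.2 × 0.31 / 0.001435 = 2851 d
  layer 3 (silty sand): t_3 = 8.13 × 0.19 / 0.001435 = 1076 d
  layer 4 (sandy clay): t_4 = 13.0 × 0.05 / 0.001435 = 452.9 d
Total t = Σ t_i = 5244 days = 14.36 years.

14.4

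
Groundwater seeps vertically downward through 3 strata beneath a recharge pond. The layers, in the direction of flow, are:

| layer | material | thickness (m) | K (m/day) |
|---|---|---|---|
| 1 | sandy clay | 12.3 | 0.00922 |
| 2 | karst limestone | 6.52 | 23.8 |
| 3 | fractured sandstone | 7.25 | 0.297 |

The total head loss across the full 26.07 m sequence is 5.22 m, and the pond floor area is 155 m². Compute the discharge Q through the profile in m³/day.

0.595

Flow is perpendicular to layering, so the layers act in series and the equivalent K is the thickness-weighted harmonic mean.
Total thickness L = 12.3 + 6.52 + 7.25 = 26.07 m.
Σ(b_i/K_i) = 12.3/0.00922 + 6.52/23.8 + 7.25/0.297 = 1359 d.
K_eq = L / Σ(b_i/K_i) = 26.07 / 1359 = 0.01919 m/day.
Q = K_eq · A · (Δh/L) = 0.01919 × 155 × (5.22/26.07) = 0.5955 m³/day.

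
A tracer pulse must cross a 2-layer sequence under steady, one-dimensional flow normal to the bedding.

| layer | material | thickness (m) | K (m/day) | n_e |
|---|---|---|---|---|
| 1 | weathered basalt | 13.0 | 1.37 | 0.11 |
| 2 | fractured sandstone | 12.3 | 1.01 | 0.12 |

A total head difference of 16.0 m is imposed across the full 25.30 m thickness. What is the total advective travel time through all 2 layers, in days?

With flow normal to the layers, continuity requires the same specific discharge q through every layer.
Σ(b_i/K_i) = 13.0/1.37 + 12.3/1.01 = 21.67 d.
q = Δh / Σ(b_i/K_i) = 16.0 / 21.67 = 0.7384 m/day.
In each layer the seepage velocity is v_i = q/n_i, so the layer transit time is t_i = b_i·n_i / q:
  layer 1 (weathered basalt): t_1 = 13.0 × 0.11 / 0.7384 = 1.937 d
  layer 2 (fractured sandstone): t_2 = 12.3 × 0.12 / 0.7384 = 1.999 d
Total t = Σ t_i = 3.935 days.

3.94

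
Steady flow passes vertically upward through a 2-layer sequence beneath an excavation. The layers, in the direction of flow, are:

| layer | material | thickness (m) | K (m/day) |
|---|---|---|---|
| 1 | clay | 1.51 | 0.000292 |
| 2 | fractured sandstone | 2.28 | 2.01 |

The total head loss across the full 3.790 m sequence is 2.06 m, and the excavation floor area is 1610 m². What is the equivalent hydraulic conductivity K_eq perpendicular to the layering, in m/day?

0.000733

Flow is perpendicular to layering, so the layers act in series and the equivalent K is the thickness-weighted harmonic mean.
Total thickness L = 1.51 + 2.28 = 3.790 m.
Σ(b_i/K_i) = 1.51/0.000292 + 2.28/2.01 = 5172 d.
K_eq = L / Σ(b_i/K_i) = 3.790 / 5172 = 0.0007327 m/day.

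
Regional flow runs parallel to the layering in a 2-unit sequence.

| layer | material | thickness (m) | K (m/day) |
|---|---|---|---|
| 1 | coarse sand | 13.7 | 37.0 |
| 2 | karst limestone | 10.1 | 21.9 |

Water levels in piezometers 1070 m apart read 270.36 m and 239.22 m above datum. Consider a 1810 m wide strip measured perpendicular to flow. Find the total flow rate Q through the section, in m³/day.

38400

Flow is parallel to layering, so each bed carries its own Darcy discharge and the transmissivities add.
Σ(K_i·b_i) = 37.0×13.7 + 21.9×10.1 = 728.1 m²/day.
Hydraulic gradient i = (270.36 − 239.22) / 1070 = 31.14 / 1070 = 0.02910.
Q = Σ(K_i·b_i) · W · i = 728.1 × 1810 × 0.02910 = 38353 m³/day.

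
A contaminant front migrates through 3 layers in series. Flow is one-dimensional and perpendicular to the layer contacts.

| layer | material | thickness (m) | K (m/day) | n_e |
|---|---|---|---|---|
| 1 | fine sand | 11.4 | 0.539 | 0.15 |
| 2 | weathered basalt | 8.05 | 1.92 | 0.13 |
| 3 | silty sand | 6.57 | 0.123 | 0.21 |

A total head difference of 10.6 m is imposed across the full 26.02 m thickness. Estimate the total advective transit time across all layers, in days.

With flow normal to the layers, continuity requires the same specific discharge q through every layer.
Σ(b_i/K_i) = 11.4/0.539 + 8.05/1.92 + 6.57/0.123 = 78.76 d.
q = Δh / Σ(b_i/K_i) = 10.6 / 78.76 = 0.1346 m/day.
In each layer the seepage velocity is v_i = q/n_i, so the layer transit time is t_i = b_i·n_i / q:
  layer 1 (fine sand): t_1 = 11.4 × 0.15 / 0.1346 = 12.71 d
  layer 2 (weathered basalt): t_2 = 8.05 × 0.13 / 0.1346 = 7.775 d
  layer 3 (silty sand): t_3 = 6.57 × 0.21 / 0.1346 = 10.25 d
Total t = Σ t_i = 30.73 days.

30.7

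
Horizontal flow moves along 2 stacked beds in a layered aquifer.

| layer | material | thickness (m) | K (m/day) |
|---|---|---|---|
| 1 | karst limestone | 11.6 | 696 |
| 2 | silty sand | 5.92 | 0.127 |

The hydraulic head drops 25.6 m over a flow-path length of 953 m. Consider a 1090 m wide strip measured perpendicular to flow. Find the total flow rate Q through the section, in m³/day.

Flow is parallel to layering, so each bed carries its own Darcy discharge and the transmissivities add.
Σ(K_i·b_i) = 696×11.6 + 0.127×5.92 = 8074 m²/day.
Hydraulic gradient i = Δh / L = 25.6 / 953 = 0.02686.
Q = Σ(K_i·b_i) · W · i = 8074 × 1090 × 0.02686 = 2.364e+05 m³/day.

236000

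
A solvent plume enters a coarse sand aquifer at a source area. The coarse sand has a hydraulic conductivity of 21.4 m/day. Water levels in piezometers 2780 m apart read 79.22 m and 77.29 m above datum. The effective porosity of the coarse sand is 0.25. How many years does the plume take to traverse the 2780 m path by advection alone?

128

Hydraulic gradient i = (79.22 − 77.29) / 2780 = 1.93 / 2780 = 0.0006942.
Darcy flux q = K · i = 21.40 × 0.0006942 = 0.01486 m/day.
Seepage velocity v = q / n_e = 0.01486 / 0.25 = 0.05943 m/day.
Travel time t = L / v = 2780 / 0.05943 = 46780 days = 128.1 years.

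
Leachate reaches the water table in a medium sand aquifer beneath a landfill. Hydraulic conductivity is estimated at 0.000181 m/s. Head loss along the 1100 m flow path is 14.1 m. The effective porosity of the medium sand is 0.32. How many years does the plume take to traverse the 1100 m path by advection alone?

Convert K: 0.000181 m/s × 86400 = 15.64 m/day.
Hydraulic gradient i = Δh / L = 14.1 / 1100 = 0.01282.
Darcy flux q = K · i = 15.64 × 0.01282 = 0.2005 m/day.
Seepage velocity v = q / n_e = 0.2005 / 0.32 = 0.6264 m/day.
Travel time t = L / v = 1100 / 0.6264 = 1756 days = 4.808 years.

4.81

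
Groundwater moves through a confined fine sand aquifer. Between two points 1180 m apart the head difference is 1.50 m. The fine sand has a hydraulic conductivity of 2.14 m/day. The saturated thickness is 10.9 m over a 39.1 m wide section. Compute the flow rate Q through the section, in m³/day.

Cross-sectional area A = 39.1 × 10.9 = 426.2 m².
Hydraulic gradient i = Δh / L = 1.50 / 1180 = 0.001271.
Darcy's law: Q = K · A · i = 2.140 × 426.2 × 0.001271 = 1.159 m³/day.

1.16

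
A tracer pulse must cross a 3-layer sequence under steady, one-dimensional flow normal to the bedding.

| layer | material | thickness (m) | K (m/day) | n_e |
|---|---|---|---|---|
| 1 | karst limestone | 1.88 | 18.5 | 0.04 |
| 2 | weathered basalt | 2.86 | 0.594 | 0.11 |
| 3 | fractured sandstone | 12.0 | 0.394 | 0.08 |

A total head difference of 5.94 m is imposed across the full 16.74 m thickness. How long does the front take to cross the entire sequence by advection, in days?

With flow normal to the layers, continuity requires the same specific discharge q through every layer.
Σ(b_i/K_i) = 1.88/18.5 + 2.86/0.594 + 12.0/0.394 = 35.37 d.
q = Δh / Σ(b_i/K_i) = 5.94 / 35.37 = 0.1679 m/day.
In each layer the seepage velocity is v_i = q/n_i, so the layer transit time is t_i = b_i·n_i / q:
  layer 1 (karst limestone): t_1 = 1.88 × 0.04 / 0.1679 = 0.4478 d
  layer 2 (weathered basalt): t_2 = 2.86 × 0.11 / 0.1679 = 1.873 d
  layer 3 (fractured sandstone): t_3 = 12.0 × 0.08 / 0.1679 = 5.717 d
Total t = Σ t_i = 8.038 days.

8.04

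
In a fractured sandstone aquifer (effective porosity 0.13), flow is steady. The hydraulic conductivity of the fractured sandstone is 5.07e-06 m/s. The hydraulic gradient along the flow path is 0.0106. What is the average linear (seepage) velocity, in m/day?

Convert K: 5.07e-06 m/s × 86400 = 0.4380 m/day.
Hydraulic gradient i = 0.0106.
Darcy flux q = K · i = 0.4380 × 0.01060 = 0.004643 m/day.
Seepage velocity v = q / n_e = 0.004643 / 0.13 = 0.03572 m/day.

0.0357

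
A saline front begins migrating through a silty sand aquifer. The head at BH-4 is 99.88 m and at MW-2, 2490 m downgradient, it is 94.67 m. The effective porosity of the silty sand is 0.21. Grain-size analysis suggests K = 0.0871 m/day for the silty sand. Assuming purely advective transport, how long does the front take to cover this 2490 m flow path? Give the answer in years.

7860

Hydraulic gradient i = (99.88 − 94.67) / 2490 = 5.21 / 2490 = 0.002092.
Darcy flux q = K · i = 0.08710 × 0.002092 = 0.0001822 m/day.
Seepage velocity v = q / n_e = 0.0001822 / 0.21 = 0.0008678 m/day.
Travel time t = L / v = 2490 / 0.0008678 = 2.869e+06 days = 7855 years.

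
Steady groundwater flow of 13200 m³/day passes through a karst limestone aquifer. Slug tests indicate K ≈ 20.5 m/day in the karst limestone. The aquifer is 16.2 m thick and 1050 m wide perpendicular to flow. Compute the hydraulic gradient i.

Cross-sectional area A = 1050 × 16.2 = 17010 m².
From Q = K·A·i, i = Q / (K·A) = 13200 / (20.50 × 17010) = 0.03785.

0.0379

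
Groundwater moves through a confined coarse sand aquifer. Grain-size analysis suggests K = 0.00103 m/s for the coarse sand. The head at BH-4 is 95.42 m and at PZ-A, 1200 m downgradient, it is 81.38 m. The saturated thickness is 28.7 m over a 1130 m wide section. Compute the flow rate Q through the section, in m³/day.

33800

Convert K: 0.00103 m/s × 86400 = 88.99 m/day.
Cross-sectional area A = 1130 × 28.7 = 32431 m².
Hydraulic gradient i = (95.42 − 81.38) / 1200 = 14.04 / 1200 = 0.01170.
Darcy's law: Q = K · A · i = 88.99 × 32431 × 0.01170 = 33767 m³/day.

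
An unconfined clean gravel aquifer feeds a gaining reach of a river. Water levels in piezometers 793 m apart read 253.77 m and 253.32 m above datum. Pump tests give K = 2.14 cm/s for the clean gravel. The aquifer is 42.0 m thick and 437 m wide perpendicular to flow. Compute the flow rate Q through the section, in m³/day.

19300

Convert K: 2.14 cm/s × 864 = 1849 m/day.
Cross-sectional area A = 437 × 42.0 = 18354 m².
Hydraulic gradient i = (253.77 − 253.32) / 793 = 0.45 / 793 = 0.0005675.
Darcy's law: Q = K · A · i = 1849 × 18354 × 0.0005675 = 19257 m³/day.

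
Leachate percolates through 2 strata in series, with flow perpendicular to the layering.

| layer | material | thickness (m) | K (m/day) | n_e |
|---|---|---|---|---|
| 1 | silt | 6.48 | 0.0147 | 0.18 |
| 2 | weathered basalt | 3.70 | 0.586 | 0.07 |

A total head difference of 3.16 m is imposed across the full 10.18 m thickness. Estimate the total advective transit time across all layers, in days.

With flow normal to the layers, continuity requires the same specific discharge q through every layer.
Σ(b_i/K_i) = 6.48/0.0147 + 3.70/0.586 = 447.1 d.
q = Δh / Σ(b_i/K_i) = 3.16 / 447.1 = 0.007067 m/day.
In each layer the seepage velocity is v_i = q/n_i, so the layer transit time is t_i = b_i·n_i / q:
  layer 1 (silt): t_1 = 6.48 × 0.18 / 0.007067 = 165.0 d
  layer 2 (weathered basalt): t_2 = 3.70 × 0.07 / 0.007067 = 36.65 d
Total t = Σ t_i = 201.7 days.

202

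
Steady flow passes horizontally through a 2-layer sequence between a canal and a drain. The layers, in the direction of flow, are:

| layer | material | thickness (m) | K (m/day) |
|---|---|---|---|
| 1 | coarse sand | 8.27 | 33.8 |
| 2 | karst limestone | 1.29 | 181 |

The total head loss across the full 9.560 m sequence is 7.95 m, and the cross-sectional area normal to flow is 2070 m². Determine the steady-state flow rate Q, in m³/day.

65400

Flow is perpendicular to layering, so the layers act in series and the equivalent K is the thickness-weighted harmonic mean.
Total thickness L = 8.27 + 1.29 = 9.560 m.
Σ(b_i/K_i) = 8.27/33.8 + 1.29/181 = 0.2518 d.
K_eq = L / Σ(b_i/K_i) = 9.560 / 0.2518 = 37.97 m/day.
Q = K_eq · A · (Δh/L) = 37.97 × 2070 × (7.95/9.560) = 65355 m³/day.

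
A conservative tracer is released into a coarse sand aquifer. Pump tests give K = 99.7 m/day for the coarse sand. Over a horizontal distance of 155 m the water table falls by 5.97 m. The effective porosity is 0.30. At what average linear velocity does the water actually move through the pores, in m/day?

12.8

Hydraulic gradient i = Δh / L = 5.97 / 155 = 0.03852.
Darcy flux q = K · i = 99.70 × 0.03852 = 3.840 m/day.
Seepage velocity v = q / n_e = 3.840 / 0.30 = 12.80 m/day.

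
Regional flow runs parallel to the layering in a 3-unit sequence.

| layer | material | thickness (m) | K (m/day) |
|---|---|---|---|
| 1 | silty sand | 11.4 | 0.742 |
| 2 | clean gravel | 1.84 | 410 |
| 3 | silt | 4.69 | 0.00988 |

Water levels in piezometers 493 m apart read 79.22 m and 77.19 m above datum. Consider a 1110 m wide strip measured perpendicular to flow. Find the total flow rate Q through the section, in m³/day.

Flow is parallel to layering, so each bed carries its own Darcy discharge and the transmissivities add.
Σ(K_i·b_i) = 0.742×11.4 + 410×1.84 + 0.00988×4.69 = 762.9 m²/day.
Hydraulic gradient i = (79.22 − 77.19) / 493 = 2.03 / 493 = 0.004118.
Q = Σ(K_i·b_i) · W · i = 762.9 × 1110 × 0.004118 = 3487 m³/day.

3490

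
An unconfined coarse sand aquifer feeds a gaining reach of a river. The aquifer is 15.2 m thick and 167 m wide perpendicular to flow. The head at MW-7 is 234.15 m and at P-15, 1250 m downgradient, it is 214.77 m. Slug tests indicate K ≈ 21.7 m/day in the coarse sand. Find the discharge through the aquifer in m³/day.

Cross-sectional area A = 167 × 15.2 = 2538 m².
Hydraulic gradient i = (234.15 − 214.77) / 1250 = 19.38 / 1250 = 0.01550.
Darcy's law: Q = K · A · i = 21.70 × 2538 × 0.01550 = 854.0 m³/day.

854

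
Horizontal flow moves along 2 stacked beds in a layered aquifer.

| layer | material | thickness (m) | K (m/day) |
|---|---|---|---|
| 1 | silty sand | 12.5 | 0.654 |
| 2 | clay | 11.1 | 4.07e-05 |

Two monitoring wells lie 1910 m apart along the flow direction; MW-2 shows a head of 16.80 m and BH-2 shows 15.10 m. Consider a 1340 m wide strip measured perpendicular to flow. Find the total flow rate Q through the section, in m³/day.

9.75

Flow is parallel to layering, so each bed carries its own Darcy discharge and the transmissivities add.
Σ(K_i·b_i) = 0.654×12.5 + 4.07e-05×11.1 = 8.175 m²/day.
Hydraulic gradient i = (16.80 − 15.10) / 1910 = 1.7 / 1910 = 0.0008901.
Q = Σ(K_i·b_i) · W · i = 8.175 × 1340 × 0.0008901 = 9.751 m³/day.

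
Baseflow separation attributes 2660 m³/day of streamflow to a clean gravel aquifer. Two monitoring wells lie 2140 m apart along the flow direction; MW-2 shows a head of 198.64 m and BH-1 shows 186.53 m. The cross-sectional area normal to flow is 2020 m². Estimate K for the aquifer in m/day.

233

Hydraulic gradient i = (198.64 − 186.53) / 2140 = 12.11 / 2140 = 0.005659.
From Q = K·A·i, K = Q / (A·i) = 2660 / (2020 × 0.005659) = 232.7 m/day.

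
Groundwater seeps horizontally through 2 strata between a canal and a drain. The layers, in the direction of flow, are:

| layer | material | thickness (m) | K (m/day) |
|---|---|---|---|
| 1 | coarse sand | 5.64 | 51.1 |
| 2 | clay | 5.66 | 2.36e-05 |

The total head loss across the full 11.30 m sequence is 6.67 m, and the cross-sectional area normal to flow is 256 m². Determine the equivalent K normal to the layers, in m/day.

Flow is perpendicular to layering, so the layers act in series and the equivalent K is the thickness-weighted harmonic mean.
Total thickness L = 5.64 + 5.66 = 11.30 m.
Σ(b_i/K_i) = 5.64/51.1 + 5.66/2.36e-05 = 2.398e+05 d.
K_eq = L / Σ(b_i/K_i) = 11.30 / 2.398e+05 = 4.712e-05 m/day.

4.71e-05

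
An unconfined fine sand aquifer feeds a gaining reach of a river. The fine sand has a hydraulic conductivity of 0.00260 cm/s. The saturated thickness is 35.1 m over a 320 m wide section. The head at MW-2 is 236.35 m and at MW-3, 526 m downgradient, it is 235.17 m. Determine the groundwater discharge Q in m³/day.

56.6

Convert K: 0.00260 cm/s × 864 = 2.246 m/day.
Cross-sectional area A = 320 × 35.1 = 11232 m².
Hydraulic gradient i = (236.35 − 235.17) / 526 = 1.18 / 526 = 0.002243.
Darcy's law: Q = K · A · i = 2.246 × 11232 × 0.002243 = 56.60 m³/day.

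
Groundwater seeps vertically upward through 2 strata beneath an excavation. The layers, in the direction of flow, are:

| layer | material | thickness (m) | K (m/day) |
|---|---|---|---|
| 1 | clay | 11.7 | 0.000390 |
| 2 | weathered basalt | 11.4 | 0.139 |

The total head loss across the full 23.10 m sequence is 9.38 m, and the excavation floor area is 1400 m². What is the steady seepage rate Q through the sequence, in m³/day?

0.437

Flow is perpendicular to layering, so the layers act in series and the equivalent K is the thickness-weighted harmonic mean.
Total thickness L = 11.7 + 11.4 = 23.10 m.
Σ(b_i/K_i) = 11.7/0.000390 + 11.4/0.139 = 30082 d.
K_eq = L / Σ(b_i/K_i) = 23.10 / 30082 = 0.0007679 m/day.
Q = K_eq · A · (Δh/L) = 0.0007679 × 1400 × (9.38/23.10) = 0.4365 m³/day.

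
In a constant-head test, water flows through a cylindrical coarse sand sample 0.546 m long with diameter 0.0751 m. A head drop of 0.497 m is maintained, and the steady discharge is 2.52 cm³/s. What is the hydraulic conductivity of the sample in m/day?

54.0

Cross-sectional area A = π·(d/2)² = π × (0.0751/2)² = 0.004430 m².
Convert discharge: 2.52 cm³/s = 2.520e-06 m³/s.
Darcy's law rearranged: K = Q·L / (A·Δh) = 2.520e-06 × 0.546 / (0.004430 × 0.497) = 0.0006250 m/s = 54.00 m/day.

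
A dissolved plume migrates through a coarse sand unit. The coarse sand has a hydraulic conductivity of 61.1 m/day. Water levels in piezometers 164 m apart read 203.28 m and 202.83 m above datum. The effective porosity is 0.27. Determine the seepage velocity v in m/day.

0.621

Hydraulic gradient i = (203.28 − 202.83) / 164 = 0.45 / 164 = 0.002744.
Darcy flux q = K · i = 61.10 × 0.002744 = 0.1677 m/day.
Seepage velocity v = q / n_e = 0.1677 / 0.27 = 0.6209 m/day.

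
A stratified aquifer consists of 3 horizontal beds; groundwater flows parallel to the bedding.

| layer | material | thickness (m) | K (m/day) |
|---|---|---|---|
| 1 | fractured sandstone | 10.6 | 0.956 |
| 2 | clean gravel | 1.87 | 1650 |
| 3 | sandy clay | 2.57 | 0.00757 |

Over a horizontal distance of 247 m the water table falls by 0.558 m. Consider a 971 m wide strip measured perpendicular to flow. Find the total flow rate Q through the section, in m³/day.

6790

Flow is parallel to layering, so each bed carries its own Darcy discharge and the transmissivities add.
Σ(K_i·b_i) = 0.956×10.6 + 1650×1.87 + 0.00757×2.57 = 3096 m²/day.
Hydraulic gradient i = Δh / L = 0.558 / 247 = 0.002259.
Q = Σ(K_i·b_i) · W · i = 3096 × 971 × 0.002259 = 6791 m³/day.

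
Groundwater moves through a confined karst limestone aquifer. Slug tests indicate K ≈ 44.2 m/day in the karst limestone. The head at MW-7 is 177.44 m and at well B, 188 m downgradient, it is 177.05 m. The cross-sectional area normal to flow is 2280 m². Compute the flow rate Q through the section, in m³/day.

209

Hydraulic gradient i = (177.44 − 177.05) / 188 = 0.39 / 188 = 0.002074.
Darcy's law: Q = K · A · i = 44.20 × 2280 × 0.002074 = 209.1 m³/day.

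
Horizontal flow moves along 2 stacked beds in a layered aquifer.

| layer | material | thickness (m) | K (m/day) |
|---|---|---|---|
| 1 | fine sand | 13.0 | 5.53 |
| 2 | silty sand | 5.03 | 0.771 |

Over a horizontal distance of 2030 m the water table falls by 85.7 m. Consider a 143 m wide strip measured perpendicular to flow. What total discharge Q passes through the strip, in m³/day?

Flow is parallel to layering, so each bed carries its own Darcy discharge and the transmissivities add.
Σ(K_i·b_i) = 5.53×13.0 + 0.771×5.03 = 75.77 m²/day.
Hydraulic gradient i = Δh / L = 85.7 / 2030 = 0.04222.
Q = Σ(K_i·b_i) · W · i = 75.77 × 143 × 0.04222 = 457.4 m³/day.

457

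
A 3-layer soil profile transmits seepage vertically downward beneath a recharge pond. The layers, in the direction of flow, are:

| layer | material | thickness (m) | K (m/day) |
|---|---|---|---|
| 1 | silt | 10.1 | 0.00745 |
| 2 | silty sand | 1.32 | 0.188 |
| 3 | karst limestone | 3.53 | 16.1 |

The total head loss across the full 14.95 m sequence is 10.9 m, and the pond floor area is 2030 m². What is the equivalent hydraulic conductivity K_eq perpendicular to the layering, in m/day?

0.0110

Flow is perpendicular to layering, so the layers act in series and the equivalent K is the thickness-weighted harmonic mean.
Total thickness L = 10.1 + 1.32 + 3.53 = 14.95 m.
Σ(b_i/K_i) = 10.1/0.00745 + 1.32/0.188 + 3.53/16.1 = 1363 d.
K_eq = L / Σ(b_i/K_i) = 14.95 / 1363 = 0.01097 m/day.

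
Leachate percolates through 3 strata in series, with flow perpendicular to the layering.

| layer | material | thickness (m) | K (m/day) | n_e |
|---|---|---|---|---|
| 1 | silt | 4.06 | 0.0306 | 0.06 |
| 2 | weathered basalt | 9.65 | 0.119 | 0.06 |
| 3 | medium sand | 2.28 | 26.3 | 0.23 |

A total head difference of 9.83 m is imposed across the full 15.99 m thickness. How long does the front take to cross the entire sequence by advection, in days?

29.3

With flow normal to the layers, continuity requires the same specific discharge q through every layer.
Σ(b_i/K_i) = 4.06/0.0306 + 9.65/0.119 + 2.28/26.3 = 213.9 d.
q = Δh / Σ(b_i/K_i) = 9.83 / 213.9 = 0.04596 m/day.
In each layer the seepage velocity is v_i = q/n_i, so the layer transit time is t_i = b_i·n_i / q:
  layer 1 (silt): t_1 = 4.06 × 0.06 / 0.04596 = 5.300 d
  layer 2 (weathered basalt): t_2 = 9.65 × 0.06 / 0.04596 = 12.60 d
  layer 3 (medium sand): t_3 = 2.28 × 0.23 / 0.04596 = 11.41 d
Total t = Σ t_i = 29.30 days.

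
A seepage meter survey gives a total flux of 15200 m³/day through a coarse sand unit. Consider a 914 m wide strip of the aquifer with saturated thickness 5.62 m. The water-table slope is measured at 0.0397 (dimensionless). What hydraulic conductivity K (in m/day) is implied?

74.5

Cross-sectional area A = 914 × 5.62 = 5137 m².
Hydraulic gradient i = 0.0397.
From Q = K·A·i, K = Q / (A·i) = 15200 / (5137 × 0.03970) = 74.54 m/day.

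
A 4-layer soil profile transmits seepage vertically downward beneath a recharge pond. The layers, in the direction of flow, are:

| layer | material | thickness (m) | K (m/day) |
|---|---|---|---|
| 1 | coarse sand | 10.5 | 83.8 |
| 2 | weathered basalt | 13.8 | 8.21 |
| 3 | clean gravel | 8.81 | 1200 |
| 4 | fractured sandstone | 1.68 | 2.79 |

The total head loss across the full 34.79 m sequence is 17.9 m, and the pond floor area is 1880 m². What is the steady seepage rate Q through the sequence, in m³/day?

Flow is perpendicular to layering, so the layers act in series and the equivalent K is the thickness-weighted harmonic mean.
Total thickness L = 10.5 + 13.8 + 8.81 + 1.68 = 34.79 m.
Σ(b_i/K_i) = 10.5/83.8 + 13.8/8.21 + 8.81/1200 + 1.68/2.79 = 2.416 d.
K_eq = L / Σ(b_i/K_i) = 34.79 / 2.416 = 14.40 m/day.
Q = K_eq · A · (Δh/L) = 14.40 × 1880 × (17.9/34.79) = 13931 m³/day.

13900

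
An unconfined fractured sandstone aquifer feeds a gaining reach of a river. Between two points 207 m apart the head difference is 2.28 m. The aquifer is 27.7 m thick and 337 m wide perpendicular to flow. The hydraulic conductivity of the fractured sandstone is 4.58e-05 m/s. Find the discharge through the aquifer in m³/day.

Convert K: 4.58e-05 m/s × 86400 = 3.957 m/day.
Cross-sectional area A = 337 × 27.7 = 9335 m².
Hydraulic gradient i = Δh / L = 2.28 / 207 = 0.01101.
Darcy's law: Q = K · A · i = 3.957 × 9335 × 0.01101 = 406.9 m³/day.

407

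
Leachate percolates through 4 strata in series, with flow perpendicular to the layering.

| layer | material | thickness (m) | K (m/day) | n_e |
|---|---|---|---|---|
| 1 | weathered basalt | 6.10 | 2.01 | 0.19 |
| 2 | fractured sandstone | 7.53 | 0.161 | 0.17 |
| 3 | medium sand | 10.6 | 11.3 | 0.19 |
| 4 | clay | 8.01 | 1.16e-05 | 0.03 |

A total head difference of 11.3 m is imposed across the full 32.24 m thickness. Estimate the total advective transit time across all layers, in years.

785

With flow normal to the layers, continuity requires the same specific discharge q through every layer.
Σ(b_i/K_i) = 6.10/2.01 + 7.53/0.161 + 10.6/11.3 + 8.01/1.16e-05 = 6.906e+05 d.
q = Δh / Σ(b_i/K_i) = 11.3 / 6.906e+05 = 1.636e-05 m/day.
In each layer the seepage velocity is v_i = q/n_i, so the layer transit time is t_i = b_i·n_i / q:
  layer 1 (weathered basalt): t_1 = 6.10 × 0.19 / 1.636e-05 = 70829 d
  layer 2 (fractured sandstone): t_2 = 7.53 × 0.17 / 1.636e-05 = 78230 d
  layer 3 (medium sand): t_3 = 10.6 × 0.19 / 1.636e-05 = 1.231e+05 d
  layer 4 (clay): t_4 = 8.01 × 0.03 / 1.636e-05 = 14685 d
Total t = Σ t_i = 2.868e+05 days = 785.3 years.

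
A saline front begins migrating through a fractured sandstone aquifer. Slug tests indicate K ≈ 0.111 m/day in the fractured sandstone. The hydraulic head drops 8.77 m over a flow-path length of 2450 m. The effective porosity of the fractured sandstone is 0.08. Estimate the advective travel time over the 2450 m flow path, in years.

1350

Hydraulic gradient i = Δh / L = 8.77 / 2450 = 0.003580.
Darcy flux q = K · i = 0.1110 × 0.003580 = 0.0003973 m/day.
Seepage velocity v = q / n_e = 0.0003973 / 0.08 = 0.004967 m/day.
Travel time t = L / v = 2450 / 0.004967 = 4.933e+05 days = 1351 years.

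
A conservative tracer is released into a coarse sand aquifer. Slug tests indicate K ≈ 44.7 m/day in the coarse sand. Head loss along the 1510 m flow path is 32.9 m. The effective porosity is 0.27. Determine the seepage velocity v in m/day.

3.61

Hydraulic gradient i = Δh / L = 32.9 / 1510 = 0.02179.
Darcy flux q = K · i = 44.70 × 0.02179 = 0.9739 m/day.
Seepage velocity v = q / n_e = 0.9739 / 0.27 = 3.607 m/day.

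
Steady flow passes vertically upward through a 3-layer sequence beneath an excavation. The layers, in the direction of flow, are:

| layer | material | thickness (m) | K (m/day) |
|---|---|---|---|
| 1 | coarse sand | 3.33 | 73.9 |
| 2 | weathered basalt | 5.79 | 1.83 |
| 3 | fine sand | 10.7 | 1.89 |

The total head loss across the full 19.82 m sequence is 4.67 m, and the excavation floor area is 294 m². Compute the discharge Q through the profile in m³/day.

Flow is perpendicular to layering, so the layers act in series and the equivalent K is the thickness-weighted harmonic mean.
Total thickness L = 3.33 + 5.79 + 10.7 = 19.82 m.
Σ(b_i/K_i) = 3.33/73.9 + 5.79/1.83 + 10.7/1.89 = 8.870 d.
K_eq = L / Σ(b_i/K_i) = 19.82 / 8.870 = 2.234 m/day.
Q = K_eq · A · (Δh/L) = 2.234 × 294 × (4.67/19.82) = 154.8 m³/day.

155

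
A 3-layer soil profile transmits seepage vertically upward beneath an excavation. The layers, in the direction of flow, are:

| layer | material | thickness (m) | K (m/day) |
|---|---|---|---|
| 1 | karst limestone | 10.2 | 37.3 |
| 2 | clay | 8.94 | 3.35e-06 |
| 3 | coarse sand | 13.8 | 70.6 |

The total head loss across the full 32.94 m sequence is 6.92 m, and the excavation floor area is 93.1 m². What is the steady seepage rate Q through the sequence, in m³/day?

Flow is perpendicular to layering, so the layers act in series and the equivalent K is the thickness-weighted harmonic mean.
Total thickness L = 10.2 + 8.94 + 13.8 = 32.94 m.
Σ(b_i/K_i) = 10.2/37.3 + 8.94/3.35e-06 + 13.8/70.6 = 2.669e+06 d.
K_eq = L / Σ(b_i/K_i) = 32.94 / 2.669e+06 = 1.234e-05 m/day.
Q = K_eq · A · (Δh/L) = 1.234e-05 × 93.1 × (6.92/32.94) = 0.0002414 m³/day.

0.000241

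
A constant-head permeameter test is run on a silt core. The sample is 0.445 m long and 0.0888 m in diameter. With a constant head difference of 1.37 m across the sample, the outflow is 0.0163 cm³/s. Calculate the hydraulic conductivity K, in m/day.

Cross-sectional area A = π·(d/2)² = π × (0.0888/2)² = 0.006193 m².
Convert discharge: 0.0163 cm³/s = 1.630e-08 m³/s.
Darcy's law rearranged: K = Q·L / (A·Δh) = 1.630e-08 × 0.445 / (0.006193 × 1.37) = 8.549e-07 m/s = 0.07386 m/day.

0.0739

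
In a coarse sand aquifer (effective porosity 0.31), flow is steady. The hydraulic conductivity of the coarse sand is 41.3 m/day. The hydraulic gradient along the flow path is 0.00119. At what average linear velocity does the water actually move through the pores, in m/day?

0.159

Hydraulic gradient i = 0.00119.
Darcy flux q = K · i = 41.30 × 0.001190 = 0.04915 m/day.
Seepage velocity v = q / n_e = 0.04915 / 0.31 = 0.1585 m/day.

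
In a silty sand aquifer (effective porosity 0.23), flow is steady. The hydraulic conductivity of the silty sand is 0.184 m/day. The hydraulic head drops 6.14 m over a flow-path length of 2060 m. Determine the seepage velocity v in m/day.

Hydraulic gradient i = Δh / L = 6.14 / 2060 = 0.002981.
Darcy flux q = K · i = 0.1840 × 0.002981 = 0.0005484 m/day.
Seepage velocity v = q / n_e = 0.0005484 / 0.23 = 0.002384 m/day.

0.00238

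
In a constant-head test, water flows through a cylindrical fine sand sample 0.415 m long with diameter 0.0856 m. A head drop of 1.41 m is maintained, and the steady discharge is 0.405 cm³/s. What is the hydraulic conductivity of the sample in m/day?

Cross-sectional area A = π·(d/2)² = π × (0.0856/2)² = 0.005755 m².
Convert discharge: 0.405 cm³/s = 4.050e-07 m³/s.
Darcy's law rearranged: K = Q·L / (A·Δh) = 4.050e-07 × 0.415 / (0.005755 × 1.41) = 2.071e-05 m/s = 1.790 m/day.

1.79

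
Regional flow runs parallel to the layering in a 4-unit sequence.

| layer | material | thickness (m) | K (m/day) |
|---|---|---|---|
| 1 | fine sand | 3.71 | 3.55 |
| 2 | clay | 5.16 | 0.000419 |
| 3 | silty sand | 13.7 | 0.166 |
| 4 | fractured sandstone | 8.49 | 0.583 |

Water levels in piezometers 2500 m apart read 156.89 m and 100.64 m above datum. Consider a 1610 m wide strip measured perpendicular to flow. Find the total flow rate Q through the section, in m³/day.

Flow is parallel to layering, so each bed carries its own Darcy discharge and the transmissivities add.
Σ(K_i·b_i) = 3.55×3.71 + 0.000419×5.16 + 0.166×13.7 + 0.583×8.49 = 20.40 m²/day.
Hydraulic gradient i = (156.89 − 100.64) / 2500 = 56.25 / 2500 = 0.02250.
Q = Σ(K_i·b_i) · W · i = 20.40 × 1610 × 0.02250 = 738.9 m³/day.

739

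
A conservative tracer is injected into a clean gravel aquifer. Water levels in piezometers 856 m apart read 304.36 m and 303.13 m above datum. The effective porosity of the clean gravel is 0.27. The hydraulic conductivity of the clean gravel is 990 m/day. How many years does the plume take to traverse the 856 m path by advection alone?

0.445

Hydraulic gradient i = (304.36 − 303.13) / 856 = 1.23 / 856 = 0.001437.
Darcy flux q = K · i = 990.0 × 0.001437 = 1.423 m/day.
Seepage velocity v = q / n_e = 1.423 / 0.27 = 5.269 m/day.
Travel time t = L / v = 856 / 5.269 = 162.5 days = 0.4448 years.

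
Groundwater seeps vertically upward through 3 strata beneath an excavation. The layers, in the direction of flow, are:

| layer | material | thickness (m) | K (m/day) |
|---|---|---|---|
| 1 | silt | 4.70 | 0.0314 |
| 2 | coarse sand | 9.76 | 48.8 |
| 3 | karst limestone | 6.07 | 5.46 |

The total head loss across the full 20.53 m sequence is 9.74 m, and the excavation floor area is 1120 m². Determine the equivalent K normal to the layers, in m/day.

0.136

Flow is perpendicular to layering, so the layers act in series and the equivalent K is the thickness-weighted harmonic mean.
Total thickness L = 4.70 + 9.76 + 6.07 = 20.53 m.
Σ(b_i/K_i) = 4.70/0.0314 + 9.76/48.8 + 6.07/5.46 = 151.0 d.
K_eq = L / Σ(b_i/K_i) = 20.53 / 151.0 = 0.1360 m/day.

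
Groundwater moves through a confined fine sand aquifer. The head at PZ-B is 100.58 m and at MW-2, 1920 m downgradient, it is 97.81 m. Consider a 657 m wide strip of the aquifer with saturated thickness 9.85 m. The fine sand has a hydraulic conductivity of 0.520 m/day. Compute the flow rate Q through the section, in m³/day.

4.85

Cross-sectional area A = 657 × 9.85 = 6471 m².
Hydraulic gradient i = (100.58 − 97.81) / 1920 = 2.77 / 1920 = 0.001443.
Darcy's law: Q = K · A · i = 0.5200 × 6471 × 0.001443 = 4.855 m³/day.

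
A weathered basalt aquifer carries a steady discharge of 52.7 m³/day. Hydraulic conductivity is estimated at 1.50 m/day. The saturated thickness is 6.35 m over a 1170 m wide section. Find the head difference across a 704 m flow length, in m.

Cross-sectional area A = 1170 × 6.35 = 7430 m².
From Q = K·A·i, i = Q / (K·A) = 52.7 / (1.500 × 7430) = 0.004729.
Head loss Δh = i · L = 0.004729 × 704 = 3.329 m.

3.33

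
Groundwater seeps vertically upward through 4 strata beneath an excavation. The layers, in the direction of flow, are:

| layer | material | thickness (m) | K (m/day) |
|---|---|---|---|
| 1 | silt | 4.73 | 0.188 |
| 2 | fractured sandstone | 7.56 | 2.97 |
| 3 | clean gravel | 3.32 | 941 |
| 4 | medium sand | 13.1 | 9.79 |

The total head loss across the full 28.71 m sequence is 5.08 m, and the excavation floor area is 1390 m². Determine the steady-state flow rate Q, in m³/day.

243

Flow is perpendicular to layering, so the layers act in series and the equivalent K is the thickness-weighted harmonic mean.
Total thickness L = 4.73 + 7.56 + 3.32 + 13.1 = 28.71 m.
Σ(b_i/K_i) = 4.73/0.188 + 7.56/2.97 + 3.32/941 + 13.1/9.79 = 29.05 d.
K_eq = L / Σ(b_i/K_i) = 28.71 / 29.05 = 0.9884 m/day.
Q = K_eq · A · (Δh/L) = 0.9884 × 1390 × (5.08/28.71) = 243.1 m³/day.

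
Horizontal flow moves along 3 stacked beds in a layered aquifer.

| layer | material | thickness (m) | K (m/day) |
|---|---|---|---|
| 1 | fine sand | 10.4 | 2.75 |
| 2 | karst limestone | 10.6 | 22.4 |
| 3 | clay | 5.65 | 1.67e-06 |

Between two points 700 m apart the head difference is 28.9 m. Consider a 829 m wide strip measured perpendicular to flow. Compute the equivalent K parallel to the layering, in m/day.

9.98

Flow is parallel to layering, so each bed carries its own Darcy discharge and the transmissivities add.
Σ(K_i·b_i) = 2.75×10.4 + 22.4×10.6 + 1.67e-06×5.65 = 266.0 m²/day.
Total thickness b = 26.65 m, so K_eq = Σ(K_i·b_i)/b = 9.983 m/day.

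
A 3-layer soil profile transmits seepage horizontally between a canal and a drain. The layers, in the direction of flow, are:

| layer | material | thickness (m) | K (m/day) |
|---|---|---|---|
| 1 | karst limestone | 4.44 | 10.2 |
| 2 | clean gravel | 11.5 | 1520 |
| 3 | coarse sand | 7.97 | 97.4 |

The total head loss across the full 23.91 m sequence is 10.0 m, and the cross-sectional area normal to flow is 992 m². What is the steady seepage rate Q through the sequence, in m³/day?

18900

Flow is perpendicular to layering, so the layers act in series and the equivalent K is the thickness-weighted harmonic mean.
Total thickness L = 4.44 + 11.5 + 7.97 = 23.91 m.
Σ(b_i/K_i) = 4.44/10.2 + 11.5/1520 + 7.97/97.4 = 0.5247 d.
K_eq = L / Σ(b_i/K_i) = 23.91 / 0.5247 = 45.57 m/day.
Q = K_eq · A · (Δh/L) = 45.57 × 992 × (10.0/23.91) = 18906 m³/day.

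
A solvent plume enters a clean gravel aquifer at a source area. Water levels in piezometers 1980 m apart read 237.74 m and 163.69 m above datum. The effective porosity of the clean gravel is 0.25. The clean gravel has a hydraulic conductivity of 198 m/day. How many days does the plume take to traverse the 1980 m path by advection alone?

66.8

Hydraulic gradient i = (237.74 − 163.69) / 1980 = 74.05 / 1980 = 0.03740.
Darcy flux q = K · i = 198.0 × 0.03740 = 7.405 m/day.
Seepage velocity v = q / n_e = 7.405 / 0.25 = 29.62 m/day.
Travel time t = L / v = 1980 / 29.62 = 66.85 days.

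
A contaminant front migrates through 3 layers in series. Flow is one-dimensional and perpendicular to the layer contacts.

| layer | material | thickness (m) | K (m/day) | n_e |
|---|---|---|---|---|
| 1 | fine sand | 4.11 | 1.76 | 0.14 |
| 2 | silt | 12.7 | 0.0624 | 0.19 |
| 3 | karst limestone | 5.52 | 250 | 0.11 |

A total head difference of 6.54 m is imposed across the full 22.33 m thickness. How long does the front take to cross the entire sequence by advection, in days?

113

With flow normal to the layers, continuity requires the same specific discharge q through every layer.
Σ(b_i/K_i) = 4.11/1.76 + 12.7/0.0624 + 5.52/250 = 205.9 d.
q = Δh / Σ(b_i/K_i) = 6.54 / 205.9 = 0.03177 m/day.
In each layer the seepage velocity is v_i = q/n_i, so the layer transit time is t_i = b_i·n_i / q:
  layer 1 (fine sand): t_1 = 4.11 × 0.14 / 0.03177 = 18.11 d
  layer 2 (silt): t_2 = 12.7 × 0.19 / 0.03177 = 75.96 d
  layer 3 (karst limestone): t_3 = 5.52 × 0.11 / 0.03177 = 19.12 d
Total t = Σ t_i = 113.2 days.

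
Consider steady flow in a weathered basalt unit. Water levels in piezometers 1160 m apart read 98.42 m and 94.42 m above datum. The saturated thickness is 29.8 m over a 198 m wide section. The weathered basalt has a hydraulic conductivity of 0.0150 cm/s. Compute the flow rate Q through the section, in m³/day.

264

Convert K: 0.0150 cm/s × 864 = 12.96 m/day.
Cross-sectional area A = 198 × 29.8 = 5900 m².
Hydraulic gradient i = (98.42 − 94.42) / 1160 = 4 / 1160 = 0.003448.
Darcy's law: Q = K · A · i = 12.96 × 5900 × 0.003448 = 263.7 m³/day.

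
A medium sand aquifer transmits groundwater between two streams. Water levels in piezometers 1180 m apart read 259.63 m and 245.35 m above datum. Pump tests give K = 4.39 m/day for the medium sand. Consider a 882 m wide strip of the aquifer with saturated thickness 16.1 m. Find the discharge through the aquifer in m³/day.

Cross-sectional area A = 882 × 16.1 = 14200 m².
Hydraulic gradient i = (259.63 − 245.35) / 1180 = 14.28 / 1180 = 0.01210.
Darcy's law: Q = K · A · i = 4.390 × 14200 × 0.01210 = 754.4 m³/day.

754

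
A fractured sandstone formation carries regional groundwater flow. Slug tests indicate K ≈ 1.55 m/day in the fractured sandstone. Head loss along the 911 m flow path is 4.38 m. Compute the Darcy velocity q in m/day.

0.00745

Hydraulic gradient i = Δh / L = 4.38 / 911 = 0.004808.
Specific discharge q = K · i = 1.550 × 0.004808 = 0.007452 m/day.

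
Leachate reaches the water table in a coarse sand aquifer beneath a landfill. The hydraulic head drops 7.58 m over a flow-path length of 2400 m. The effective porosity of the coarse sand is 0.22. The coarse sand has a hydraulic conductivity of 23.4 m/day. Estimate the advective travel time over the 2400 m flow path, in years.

19.6

Hydraulic gradient i = Δh / L = 7.58 / 2400 = 0.003158.
Darcy flux q = K · i = 23.40 × 0.003158 = 0.07390 m/day.
Seepage velocity v = q / n_e = 0.07390 / 0.22 = 0.3359 m/day.
Travel time t = L / v = 2400 / 0.3359 = 7144 days = 19.56 years.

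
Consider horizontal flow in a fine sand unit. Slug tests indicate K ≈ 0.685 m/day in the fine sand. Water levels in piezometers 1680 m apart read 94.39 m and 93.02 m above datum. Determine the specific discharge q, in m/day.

Hydraulic gradient i = (94.39 − 93.02) / 1680 = 1.37 / 1680 = 0.0008155.
Specific discharge q = K · i = 0.6850 × 0.0008155 = 0.0005586 m/day.

0.000559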